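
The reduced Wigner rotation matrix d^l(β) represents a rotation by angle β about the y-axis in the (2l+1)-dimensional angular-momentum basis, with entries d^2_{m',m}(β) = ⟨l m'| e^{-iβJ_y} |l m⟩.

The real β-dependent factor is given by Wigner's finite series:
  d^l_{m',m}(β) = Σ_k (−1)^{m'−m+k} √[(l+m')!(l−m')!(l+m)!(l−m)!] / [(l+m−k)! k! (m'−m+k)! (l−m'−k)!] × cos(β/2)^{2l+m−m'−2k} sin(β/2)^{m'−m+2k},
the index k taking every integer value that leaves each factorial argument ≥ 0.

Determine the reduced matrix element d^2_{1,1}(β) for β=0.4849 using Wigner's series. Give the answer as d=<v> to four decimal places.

d=0.7251

d^2_{1,1}(β=0.4849) via Wigner's sum:
c=cos(0.4849/2)=0.970753, s=sin(0.4849/2)=0.240082; N=√[6·1·6·1]=6.000000
Admissible k: 0..1 (factorial args all ≥0)
  k=0: (−1)^0·6.0000/(6)·0.9708^4·0.2401^0 = +0.888044
  k=1: (−1)^1·6.0000/(2)·0.9708^2·0.2401^2 = -0.162951
d^2_{1,1}(0.4849) = +0.888044 -0.162951 = +0.725093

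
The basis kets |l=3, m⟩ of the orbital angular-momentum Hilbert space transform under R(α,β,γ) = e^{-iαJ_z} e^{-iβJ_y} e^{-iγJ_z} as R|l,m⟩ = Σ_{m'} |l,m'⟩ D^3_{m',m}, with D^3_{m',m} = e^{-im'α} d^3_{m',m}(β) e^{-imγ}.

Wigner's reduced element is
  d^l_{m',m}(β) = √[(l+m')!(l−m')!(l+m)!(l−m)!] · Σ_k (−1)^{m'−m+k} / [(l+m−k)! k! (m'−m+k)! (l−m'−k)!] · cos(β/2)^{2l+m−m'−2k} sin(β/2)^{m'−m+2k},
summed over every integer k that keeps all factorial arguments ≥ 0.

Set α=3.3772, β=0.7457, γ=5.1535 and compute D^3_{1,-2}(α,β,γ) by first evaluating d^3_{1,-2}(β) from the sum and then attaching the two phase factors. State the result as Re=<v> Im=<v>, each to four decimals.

First d^3_{1,-2}(β=0.7457), then the phase factors e^{-i(1)α} and e^{-i(-2)γ}:
c=cos(0.7457/2)=0.931293, s=sin(0.7457/2)=0.364271; N=√[24·2·1·120]=75.894664
Admissible k: 0..1 (factorial args all ≥0)
  k=0: (−1)^3·75.8947/(12)·0.9313^3·0.3643^3 = -0.246924
  k=1: (−1)^4·75.8947/(24)·0.9313^1·0.3643^5 = +0.018889
d^3_{1,-2}(0.7457) = -0.246924 +0.018889 = -0.228035
D = (-0.972373+0.233434i)·(-0.228035)·(-0.635437-0.772153i) = -0.182001-0.137388i

Re=-0.1820 Im=-0.1374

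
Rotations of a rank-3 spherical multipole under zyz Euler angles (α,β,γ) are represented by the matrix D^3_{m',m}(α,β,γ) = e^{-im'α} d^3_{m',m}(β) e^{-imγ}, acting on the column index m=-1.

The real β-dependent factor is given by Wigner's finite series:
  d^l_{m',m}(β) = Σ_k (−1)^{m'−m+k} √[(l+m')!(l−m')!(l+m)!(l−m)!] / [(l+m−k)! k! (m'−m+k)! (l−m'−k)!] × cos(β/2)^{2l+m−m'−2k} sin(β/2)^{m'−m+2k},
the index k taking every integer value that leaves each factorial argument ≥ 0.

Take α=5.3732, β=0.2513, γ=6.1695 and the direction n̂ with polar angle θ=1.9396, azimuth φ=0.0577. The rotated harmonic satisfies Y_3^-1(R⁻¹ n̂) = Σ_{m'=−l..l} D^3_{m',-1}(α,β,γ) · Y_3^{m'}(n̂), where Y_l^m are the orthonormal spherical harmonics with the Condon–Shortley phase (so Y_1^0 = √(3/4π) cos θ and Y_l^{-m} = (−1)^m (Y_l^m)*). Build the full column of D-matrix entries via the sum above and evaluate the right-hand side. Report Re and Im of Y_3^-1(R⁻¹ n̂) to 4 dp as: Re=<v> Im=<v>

Need the full column D^3_{m',-1} for m'=−3..3 at α=5.3732, β=0.2513, γ=6.1695.
cos(β/2)=0.992116, sin(β/2)=0.125320
d^3_{-3,-1}: single k=2 term ⇒ +0.058930;  D = -0.056333-0.017300i
d^3_{-2,-1}: k∈[1..2] ⇒ +0.380919 -0.012156 = +0.368763;  D = -0.130892-0.344751i
d^3_{-1,-1}: k∈[0..2] ⇒ +0.953621 -0.121725 +0.001457 = +0.833353;  D = +0.433539-0.711703i
d^3_{0,-1}: k∈[0..2] ⇒ -0.417276 +0.019974 -0.000106 = -0.397408;  D = -0.394843+0.045082i
d^3_{1,-1}: k∈[0..2] ⇒ +0.091294 -0.001942 +0.000004 = +0.089355;  D = +0.062491+0.063869i
d^3_{2,-1}: k∈[0..1] ⇒ -0.012156 +0.000097 = -0.012059;  D = +0.001629-0.011948i
d^3_{3,-1}: single k=0 term ⇒ +0.000940;  D = -0.000813+0.000472i
Y_3^{m'}(θ=1.9396,φ=0.0577) and Σ D·Y over m':
  (-0.0563-0.0173i)·(+0.3335-0.0583i)  (-0.1309-0.3448i)·(-0.3184+0.0369i)  (+0.4335-0.7117i)·(-0.1054+0.0061i)  (-0.3948+0.0451i)·(+0.3162+0.0000i)  (+0.0625+0.0639i)·(+0.1054+0.0061i)  (+0.0016-0.0119i)·(-0.3184-0.0369i)  (-0.0008+0.0005i)·(-0.3335-0.0583i)
Y_3^-1(R⁻¹ n̂) = -0.126056+0.205104i

Re=-0.1261 Im=0.2051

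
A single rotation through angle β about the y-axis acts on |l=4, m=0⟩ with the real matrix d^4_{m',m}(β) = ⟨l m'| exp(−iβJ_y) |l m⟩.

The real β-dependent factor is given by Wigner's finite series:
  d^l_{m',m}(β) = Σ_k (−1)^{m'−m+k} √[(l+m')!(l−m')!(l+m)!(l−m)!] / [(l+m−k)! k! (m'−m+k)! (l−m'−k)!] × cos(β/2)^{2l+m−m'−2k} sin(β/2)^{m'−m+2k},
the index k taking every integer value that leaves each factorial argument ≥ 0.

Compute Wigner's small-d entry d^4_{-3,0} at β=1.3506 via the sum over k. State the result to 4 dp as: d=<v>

d^4_{-3,0}(β=1.3506) via Wigner's sum:
c=cos(1.3506/2)=0.780519, s=sin(1.3506/2)=0.625132; N=√[1·5040·24·24]=1703.830978
The bounds max(0,m−m')=3 and min(l+m,l−m')=4 give 2 terms
  k=3: (−1)^0·1703.8310/(144)·0.7805^5·0.6251^3 = +0.837330
  k=4: (−1)^1·1703.8310/(144)·0.7805^3·0.6251^5 = -0.537121
d^4_{-3,0}(1.3506) = +0.837330 -0.537121 = +0.300209

d=0.3002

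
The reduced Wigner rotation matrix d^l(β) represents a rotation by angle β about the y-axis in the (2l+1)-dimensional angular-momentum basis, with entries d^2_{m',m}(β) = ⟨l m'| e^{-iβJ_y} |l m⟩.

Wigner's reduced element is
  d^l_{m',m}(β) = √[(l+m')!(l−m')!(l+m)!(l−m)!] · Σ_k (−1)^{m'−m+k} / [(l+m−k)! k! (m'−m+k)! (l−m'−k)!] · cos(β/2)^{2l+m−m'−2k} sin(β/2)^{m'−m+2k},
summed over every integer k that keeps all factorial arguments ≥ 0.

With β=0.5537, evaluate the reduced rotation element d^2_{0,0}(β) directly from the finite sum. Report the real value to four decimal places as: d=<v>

d=0.5852

d^2_{0,0}(β=0.5537) via Wigner's sum:
c=cos(0.5537/2)=0.961921, s=sin(0.5537/2)=0.273327; N=√[2·2·2·2]=4.000000
k: max(0,(0)−(0))=0 … min(2+(0),2−(0))=2
  k=0: (−1)^0·4.0000/(4)·0.9619^4·0.2733^0 = +0.856166
  k=1: (−1)^1·4.0000/(1)·0.9619^2·0.2733^2 = -0.276506
  k=2: (−1)^2·4.0000/(4)·0.9619^0·0.2733^4 = +0.005581
d^2_{0,0}(0.5537) = +0.856166 -0.276506 +0.005581 = +0.585242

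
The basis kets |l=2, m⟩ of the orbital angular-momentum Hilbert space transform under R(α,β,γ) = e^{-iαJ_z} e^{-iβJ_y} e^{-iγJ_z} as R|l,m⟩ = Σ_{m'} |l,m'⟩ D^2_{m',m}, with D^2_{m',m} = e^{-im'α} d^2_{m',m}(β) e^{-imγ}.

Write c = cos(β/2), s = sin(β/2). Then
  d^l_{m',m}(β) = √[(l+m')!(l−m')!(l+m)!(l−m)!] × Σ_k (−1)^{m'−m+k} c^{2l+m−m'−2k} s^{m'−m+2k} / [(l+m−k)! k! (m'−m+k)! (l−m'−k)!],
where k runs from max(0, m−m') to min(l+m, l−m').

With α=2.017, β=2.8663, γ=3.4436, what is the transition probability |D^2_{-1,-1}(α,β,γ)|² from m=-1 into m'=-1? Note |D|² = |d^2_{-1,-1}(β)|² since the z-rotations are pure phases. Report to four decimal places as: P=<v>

P=0.0030

D^2_{-1,-1}(2.017,2.8663,3.4436) = e^{-i·-1·2.017}·d^2_{-1,-1}(2.8663)·e^{-i·-1·3.4436}. Compute d first:
c=cos(2.8663/2)=0.137212, s=sin(2.8663/2)=0.990542; N=√[1·6·1·6]=6.000000
The bounds max(0,m−m')=0 and min(l+m,l−m')=1 give 2 terms
  k=0: (−1)^0·6.0000/(6)·0.1372^4·0.9905^0 = +0.000354
  k=1: (−1)^1·6.0000/(2)·0.1372^2·0.9905^2 = -0.055418
d^2_{-1,-1}(2.8663) = +0.000354 -0.055418 = -0.055064
|D^2_{-1,-1}|² = |d^2_{-1,-1}(β)|² = (-0.055064)² = 0.003032 (the z-rotation phases have unit modulus)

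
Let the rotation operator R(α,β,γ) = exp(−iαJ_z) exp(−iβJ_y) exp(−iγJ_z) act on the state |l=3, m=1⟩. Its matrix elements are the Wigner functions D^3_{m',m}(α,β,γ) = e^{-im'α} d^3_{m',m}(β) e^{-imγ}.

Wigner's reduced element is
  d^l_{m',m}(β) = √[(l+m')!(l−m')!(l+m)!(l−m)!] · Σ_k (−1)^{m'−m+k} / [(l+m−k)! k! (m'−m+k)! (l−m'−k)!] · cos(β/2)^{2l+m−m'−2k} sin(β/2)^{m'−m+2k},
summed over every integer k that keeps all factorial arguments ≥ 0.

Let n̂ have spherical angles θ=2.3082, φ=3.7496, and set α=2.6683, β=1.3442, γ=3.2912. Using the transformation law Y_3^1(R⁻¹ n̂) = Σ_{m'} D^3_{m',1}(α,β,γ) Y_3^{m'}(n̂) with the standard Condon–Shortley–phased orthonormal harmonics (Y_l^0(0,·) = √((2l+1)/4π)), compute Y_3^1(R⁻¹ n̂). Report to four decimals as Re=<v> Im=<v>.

Re=-0.2188 Im=-0.1428

Need the full column D^3_{m',1} for m'=−3..3 at α=2.6683, β=1.3442, γ=3.2912.
cos(β/2)=0.782516, sin(β/2)=0.622631
d^3_{-3,1}: single k=4 term ⇒ +0.356413;  D = +0.000467-0.356413i
d^3_{-2,1}: k∈[3..4] ⇒ +0.731477 -0.231550 = +0.499927;  D = -0.228460+0.444672i
d^3_{-1,1}: k∈[2..4] ⇒ +0.872137 -0.736204 +0.058262 = +0.194195;  D = +0.157723-0.113292i
d^3_{0,1}: k∈[1..3] ⇒ +0.632830 -1.201940 +0.253651 = -0.315460;  D = +0.311936-0.047019i
d^3_{1,1}: k∈[0..2] ⇒ +0.229593 -1.162850 +0.552153 = -0.381103;  D = -0.361313-0.121215i
d^3_{2,1}: k∈[0..1] ⇒ -0.577692 +0.731477 = +0.153786;  D = -0.107476-0.109995i
d^3_{3,1}: single k=0 term ⇒ +0.562962;  D = +0.166649+0.537731i
Y_3^{m'}(θ=2.3082,φ=3.7496) and Σ D·Y over m':
  (+0.0005-0.3564i)·(+0.0424+0.1638i)  (-0.2285+0.4447i)·(-0.1308+0.3531i)  (+0.1577-0.1133i)·(-0.2475+0.1722i)  (+0.3119-0.0470i)·(+0.1856+0.0000i)  (-0.3613-0.1212i)·(+0.2475+0.1722i)  (-0.1075-0.1100i)·(-0.1308-0.3531i)  (+0.1666+0.5377i)·(-0.0424+0.1638i)
Y_3^1(R⁻¹ n̂) = -0.218813-0.142768i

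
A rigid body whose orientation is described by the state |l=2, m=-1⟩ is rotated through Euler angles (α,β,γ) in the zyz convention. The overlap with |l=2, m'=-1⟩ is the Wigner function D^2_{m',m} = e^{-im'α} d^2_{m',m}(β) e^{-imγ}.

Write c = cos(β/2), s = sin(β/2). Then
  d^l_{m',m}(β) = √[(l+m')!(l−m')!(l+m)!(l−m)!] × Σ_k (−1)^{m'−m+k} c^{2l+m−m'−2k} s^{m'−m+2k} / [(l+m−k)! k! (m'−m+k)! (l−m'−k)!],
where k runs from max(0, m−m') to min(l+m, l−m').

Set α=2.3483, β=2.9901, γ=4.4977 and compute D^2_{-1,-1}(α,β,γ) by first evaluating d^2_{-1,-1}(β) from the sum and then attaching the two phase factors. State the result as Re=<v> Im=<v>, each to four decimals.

D^2_{-1,-1}(2.3483,2.9901,4.4977) = e^{-i·-1·2.3483}·d^2_{-1,-1}(2.9901)·e^{-i·-1·4.4977}. Compute d first:
With c≡cos(β/2)=0.075674 and s≡sin(β/2)=0.997133, N=[1·6·1·6]^{1/2}=6.000000
k∈{0,1} keeps every argument non-negative
  k=0: (−1)^0·6.0000/(6)·0.0757^4·0.9971^0 = +0.000033
  k=1: (−1)^1·6.0000/(2)·0.0757^2·0.9971^2 = -0.017081
d^2_{-1,-1}(2.9901) = +0.000033 -0.017081 = -0.017048
Attach z-rotation phases: D = e^{-i(-1)(2.3483)}·(-0.017048)·e^{-i(-1)(4.4977)} = -0.014419-0.009097i

Re=-0.0144 Im=-0.0091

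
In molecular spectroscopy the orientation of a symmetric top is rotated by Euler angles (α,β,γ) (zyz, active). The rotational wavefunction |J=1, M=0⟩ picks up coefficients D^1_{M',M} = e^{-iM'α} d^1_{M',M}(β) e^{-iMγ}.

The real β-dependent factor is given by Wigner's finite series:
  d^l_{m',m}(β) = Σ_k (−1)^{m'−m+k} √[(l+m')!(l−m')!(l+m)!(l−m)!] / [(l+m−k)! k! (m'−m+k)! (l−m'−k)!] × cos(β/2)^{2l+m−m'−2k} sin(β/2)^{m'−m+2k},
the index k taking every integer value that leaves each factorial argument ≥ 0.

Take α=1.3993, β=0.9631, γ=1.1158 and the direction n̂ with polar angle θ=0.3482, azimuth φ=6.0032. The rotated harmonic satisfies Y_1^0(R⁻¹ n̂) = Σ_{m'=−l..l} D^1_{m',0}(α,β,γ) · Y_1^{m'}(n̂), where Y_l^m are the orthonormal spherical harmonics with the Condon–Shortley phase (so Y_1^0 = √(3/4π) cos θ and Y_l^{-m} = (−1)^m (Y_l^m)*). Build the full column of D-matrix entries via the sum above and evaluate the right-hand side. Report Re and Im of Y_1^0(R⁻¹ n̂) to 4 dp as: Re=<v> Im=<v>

Re=0.2474 Im=0.0000

Need the full column D^1_{m',0} for m'=−1..1 at α=1.3993, β=0.9631, γ=1.1158.
cos(β/2)=0.886278, sin(β/2)=0.463153
d^1_{-1,0}: single k=1 term ⇒ +0.580510;  D = +0.099068+0.571995i
d^1_{0,0}: k∈[0..1] ⇒ +0.785489 -0.214511 = +0.570978;  D = +0.570978+0.000000i
d^1_{1,0}: single k=0 term ⇒ -0.580510;  D = -0.099068+0.571995i
Y_1^{m'}(θ=0.3482,φ=6.0032) and Σ D·Y over m':
  (+0.0991+0.5720i)·(+0.1133+0.0326i)  (+0.5710+0.0000i)·(+0.4593+0.0000i)  (-0.0991+0.5720i)·(-0.1133+0.0326i)
Y_1^0(R⁻¹ n̂) = +0.247420+0.000000i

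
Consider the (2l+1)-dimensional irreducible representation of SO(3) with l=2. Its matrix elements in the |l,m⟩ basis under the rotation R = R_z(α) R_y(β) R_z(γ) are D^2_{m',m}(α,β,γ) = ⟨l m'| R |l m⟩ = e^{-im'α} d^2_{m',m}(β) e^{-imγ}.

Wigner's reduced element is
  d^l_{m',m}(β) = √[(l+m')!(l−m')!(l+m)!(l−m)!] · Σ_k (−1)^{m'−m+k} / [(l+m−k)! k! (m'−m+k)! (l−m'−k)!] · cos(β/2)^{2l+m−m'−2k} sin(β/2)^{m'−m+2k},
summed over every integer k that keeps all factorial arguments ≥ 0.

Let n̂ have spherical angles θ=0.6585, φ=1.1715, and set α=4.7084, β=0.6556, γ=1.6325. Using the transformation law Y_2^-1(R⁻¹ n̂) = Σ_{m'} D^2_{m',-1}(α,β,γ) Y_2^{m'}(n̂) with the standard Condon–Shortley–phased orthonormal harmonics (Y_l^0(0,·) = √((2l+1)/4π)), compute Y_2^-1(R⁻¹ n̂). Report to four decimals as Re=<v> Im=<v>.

Re=0.0639 Im=-0.1995

Need the full column D^2_{m',-1} for m'=−2..2 at α=4.7084, β=0.6556, γ=1.6325.
cos(β/2)=0.946753, sin(β/2)=0.321961
d^2_{-2,-1}: single k=1 term ⇒ +0.546441;  D = +0.029344-0.545652i
d^2_{-1,-1}: k∈[0..1] ⇒ +0.803427 -0.278741 = +0.524686;  D = +0.523813+0.030265i
d^2_{0,-1}: k∈[0..1] ⇒ -0.669251 +0.077397 = -0.591854;  D = +0.036496-0.590728i
d^2_{1,-1}: k∈[0..1] ⇒ +0.278741 -0.010745 = +0.267996;  D = -0.267418-0.017593i
d^2_{2,-1}: single k=0 term ⇒ -0.063194;  D = -0.004400+0.063041i
Y_2^{m'}(θ=0.6585,φ=1.1715) and Σ D·Y over m':
  (+0.0293-0.5457i)·(-0.1009-0.1036i)  (+0.5238+0.0303i)·(+0.1454-0.3445i)  (+0.0365-0.5907i)·(+0.2765+0.0000i)  (-0.2674-0.0176i)·(-0.1454-0.3445i)  (-0.0044+0.0630i)·(-0.1009+0.1036i)
Y_2^-1(R⁻¹ n̂) = +0.063881-0.199483i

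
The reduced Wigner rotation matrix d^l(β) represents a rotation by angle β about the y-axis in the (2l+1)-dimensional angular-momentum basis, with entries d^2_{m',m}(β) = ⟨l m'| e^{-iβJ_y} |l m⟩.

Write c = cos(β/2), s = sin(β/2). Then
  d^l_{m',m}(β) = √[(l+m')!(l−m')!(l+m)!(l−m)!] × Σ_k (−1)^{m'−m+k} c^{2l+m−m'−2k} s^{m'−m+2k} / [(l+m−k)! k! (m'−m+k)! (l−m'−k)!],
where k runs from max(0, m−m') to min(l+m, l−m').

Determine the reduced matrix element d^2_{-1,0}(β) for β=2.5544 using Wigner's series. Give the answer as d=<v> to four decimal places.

d^2_{-1,0}(β=2.5544) via Wigner's sum:
c=cos(2.5544/2)=0.289397, s=sin(2.5544/2)=0.957209; N=√[1·6·2·2]=4.898979
k∈{1,2} keeps every argument non-negative
  k=1: (−1)^0·4.8990/(2)·0.2894^3·0.9572^1 = +0.056828
  k=2: (−1)^1·4.8990/(2)·0.2894^1·0.9572^3 = -0.621713
d^2_{-1,0}(2.5544) = +0.056828 -0.621713 = -0.564885

d=-0.5649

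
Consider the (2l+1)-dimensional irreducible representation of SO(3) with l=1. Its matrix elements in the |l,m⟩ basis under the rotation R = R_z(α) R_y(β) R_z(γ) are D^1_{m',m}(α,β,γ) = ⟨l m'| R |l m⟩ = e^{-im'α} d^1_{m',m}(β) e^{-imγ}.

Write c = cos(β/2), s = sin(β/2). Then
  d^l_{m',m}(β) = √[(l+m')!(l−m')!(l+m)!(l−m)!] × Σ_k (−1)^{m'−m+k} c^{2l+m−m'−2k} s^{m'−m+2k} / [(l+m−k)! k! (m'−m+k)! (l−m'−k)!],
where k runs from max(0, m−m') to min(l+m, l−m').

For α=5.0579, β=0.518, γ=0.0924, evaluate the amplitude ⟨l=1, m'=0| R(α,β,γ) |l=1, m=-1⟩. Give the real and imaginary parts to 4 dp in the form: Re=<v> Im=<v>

Re=-0.3486 Im=-0.0323

First d^1_{0,-1}(β=0.518), then the phase factors e^{-i(0)α} and e^{-i(-1)γ}:
With c≡cos(β/2)=0.966647 and s≡sin(β/2)=0.256114, N=[1·1·1·2]^{1/2}=1.414214
k∈{0} keeps every argument non-negative
  k=0: (−1)^1·1.4142/(1)·0.9666^1·0.2561^1 = -0.350119
d^1_{0,-1}(0.518) = -0.350119
Phases: e^{-i·(0)·5.0579}=+1.000000+0.000000i, e^{-i·(-1)·0.0924}=+0.995734+0.092269i ⇒ D=-0.348626-0.032305i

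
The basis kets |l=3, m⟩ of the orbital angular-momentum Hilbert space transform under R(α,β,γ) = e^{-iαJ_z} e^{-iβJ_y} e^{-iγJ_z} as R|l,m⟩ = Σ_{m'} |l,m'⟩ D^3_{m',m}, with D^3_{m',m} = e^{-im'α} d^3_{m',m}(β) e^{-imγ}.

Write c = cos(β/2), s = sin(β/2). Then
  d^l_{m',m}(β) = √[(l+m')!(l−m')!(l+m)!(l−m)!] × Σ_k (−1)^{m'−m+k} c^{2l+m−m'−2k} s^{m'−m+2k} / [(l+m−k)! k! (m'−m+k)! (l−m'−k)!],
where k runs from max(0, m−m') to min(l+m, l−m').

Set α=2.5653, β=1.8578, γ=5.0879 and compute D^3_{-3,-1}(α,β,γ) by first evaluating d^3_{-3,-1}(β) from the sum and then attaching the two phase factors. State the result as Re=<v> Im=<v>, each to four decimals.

Re=0.3117 Im=0.0689

First d^3_{-3,-1}(β=1.8578), then the phase factors e^{-i(-3)α} and e^{-i(-1)γ}:
With c≡cos(β/2)=0.598715 and s≡sin(β/2)=0.800962, N=[1·720·2·24]^{1/2}=185.903201
The bounds max(0,m−m')=2 and min(l+m,l−m')=2 give 1 term
  k=2: (−1)^0·185.9032/(48)·0.5987^4·0.8010^2 = +0.319265
d^3_{-3,-1}(1.8578) = +0.319265
Phases: e^{-i·(-3)·2.5653}=+0.157424+0.987531i, e^{-i·(-1)·5.0879}=+0.366748-0.930320i ⇒ D=+0.311748+0.068872i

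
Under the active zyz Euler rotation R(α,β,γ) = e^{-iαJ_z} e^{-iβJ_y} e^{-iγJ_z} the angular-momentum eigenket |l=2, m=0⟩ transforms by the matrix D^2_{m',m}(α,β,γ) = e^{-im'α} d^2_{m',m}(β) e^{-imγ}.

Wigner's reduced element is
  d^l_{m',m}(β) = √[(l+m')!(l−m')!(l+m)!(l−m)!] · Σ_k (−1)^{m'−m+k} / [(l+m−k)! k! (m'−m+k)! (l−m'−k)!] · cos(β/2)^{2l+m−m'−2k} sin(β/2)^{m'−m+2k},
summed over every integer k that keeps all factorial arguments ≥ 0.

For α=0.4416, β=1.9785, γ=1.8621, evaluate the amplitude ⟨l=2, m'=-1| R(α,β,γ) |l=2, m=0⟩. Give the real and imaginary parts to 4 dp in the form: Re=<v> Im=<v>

Split into d^2_{-1,0}(β=1.9785) × two z-phases.
c=cos(1.9785/2)=0.549317, s=sin(1.9785/2)=0.835614; N=√[1·6·2·2]=4.898979
k: max(0,(0)−(-1))=1 … min(2+(0),2−(-1))=2
  k=1: (−1)^0·4.8990/(2)·0.5493^3·0.8356^1 = +0.339273
  k=2: (−1)^1·4.8990/(2)·0.5493^1·0.8356^3 = -0.785084
d^2_{-1,0}(1.9785) = +0.339273 -0.785084 = -0.445810
D = (+0.904069+0.427387i)·(-0.445810)·(+1.000000+0.000000i) = -0.403043-0.190533i

Re=-0.4030 Im=-0.1905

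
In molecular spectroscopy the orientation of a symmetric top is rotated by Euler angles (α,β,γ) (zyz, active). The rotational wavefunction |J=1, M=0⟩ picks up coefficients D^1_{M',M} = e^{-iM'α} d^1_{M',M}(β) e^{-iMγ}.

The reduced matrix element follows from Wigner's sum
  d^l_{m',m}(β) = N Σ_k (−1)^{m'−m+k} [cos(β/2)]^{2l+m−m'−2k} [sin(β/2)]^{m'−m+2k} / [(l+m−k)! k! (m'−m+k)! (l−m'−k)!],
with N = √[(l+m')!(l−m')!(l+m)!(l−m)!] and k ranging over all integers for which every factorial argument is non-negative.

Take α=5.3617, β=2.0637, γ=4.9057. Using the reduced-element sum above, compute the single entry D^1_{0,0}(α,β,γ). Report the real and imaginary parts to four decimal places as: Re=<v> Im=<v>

Split into d^1_{0,0}(β=2.0637) × two z-phases.
With c≡cos(β/2)=0.513232 and s≡sin(β/2)=0.858250, N=[1·1·1·1]^{1/2}=1.000000
Admissible k: 0..1 (factorial args all ≥0)
  k=0: (−1)^0·1.0000/(1)·0.5132^2·0.8582^0 = +0.263407
  k=1: (−1)^1·1.0000/(1)·0.5132^0·0.8582^2 = -0.736593
d^1_{0,0}(2.0637) = +0.263407 -0.736593 = -0.473186
Phases: e^{-i·(0)·5.3617}=+1.000000+0.000000i, e^{-i·(0)·4.9057}=+1.000000+0.000000i ⇒ D=-0.473186+0.000000i

Re=-0.4732 Im=0.0000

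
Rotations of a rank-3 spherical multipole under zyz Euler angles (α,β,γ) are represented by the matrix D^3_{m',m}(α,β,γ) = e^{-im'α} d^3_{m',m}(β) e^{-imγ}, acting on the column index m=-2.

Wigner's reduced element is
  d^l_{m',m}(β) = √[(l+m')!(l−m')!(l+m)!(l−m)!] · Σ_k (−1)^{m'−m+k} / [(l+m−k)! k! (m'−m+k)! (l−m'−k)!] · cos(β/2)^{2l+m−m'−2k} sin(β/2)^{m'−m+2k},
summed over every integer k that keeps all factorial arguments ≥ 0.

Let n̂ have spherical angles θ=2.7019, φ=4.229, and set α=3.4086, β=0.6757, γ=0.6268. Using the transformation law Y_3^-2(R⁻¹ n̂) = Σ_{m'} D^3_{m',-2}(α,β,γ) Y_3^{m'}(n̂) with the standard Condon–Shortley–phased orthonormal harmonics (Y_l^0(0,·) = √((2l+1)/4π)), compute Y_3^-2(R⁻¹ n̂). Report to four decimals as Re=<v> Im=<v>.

Need the full column D^3_{m',-2} for m'=−3..3 at α=3.4086, β=0.6757, γ=0.6268.
cos(β/2)=0.943469, sin(β/2)=0.331459
d^3_{-3,-2}: single k=1 term ⇒ +0.606939;  D = +0.282329-0.537276i
d^3_{-2,-2}: k∈[0..1] ⇒ +0.705289 -0.435253 = +0.270036;  D = -0.058091+0.263713i
d^3_{-1,-2}: k∈[0..1] ⇒ -0.783555 +0.193421 = -0.590134;  D = +0.029606+0.589391i
d^3_{0,-2}: k∈[0..1] ⇒ +0.476796 -0.058849 = +0.417947;  D = +0.130359+0.397097i
d^3_{1,-2}: k∈[0..1] ⇒ -0.193421 +0.011937 = -0.181485;  D = +0.100095+0.151386i
d^3_{2,-2}: k∈[0..1] ⇒ +0.053721 -0.001326 = +0.052395;  D = +0.039405+0.034532i
d^3_{3,-2}: single k=0 term ⇒ -0.009246;  D = +0.008315+0.004043i
Y_3^{m'}(θ=2.7019,φ=4.229) and Σ D·Y over m':
  (+0.2823-0.5373i)·(+0.0319-0.0039i)  (-0.0581+0.2637i)·(+0.0952+0.1379i)  (+0.0296+0.5894i)·(-0.1978+0.3769i)  (+0.1304+0.3971i)·(-0.3694+0.0000i)  (+0.1001+0.1514i)·(+0.1978+0.3769i)  (+0.0394+0.0345i)·(+0.0952-0.1379i)  (+0.0083+0.0040i)·(-0.0319-0.0039i)
Y_3^-2(R⁻¹ n̂) = -0.340087-0.187955i

Re=-0.3401 Im=-0.1880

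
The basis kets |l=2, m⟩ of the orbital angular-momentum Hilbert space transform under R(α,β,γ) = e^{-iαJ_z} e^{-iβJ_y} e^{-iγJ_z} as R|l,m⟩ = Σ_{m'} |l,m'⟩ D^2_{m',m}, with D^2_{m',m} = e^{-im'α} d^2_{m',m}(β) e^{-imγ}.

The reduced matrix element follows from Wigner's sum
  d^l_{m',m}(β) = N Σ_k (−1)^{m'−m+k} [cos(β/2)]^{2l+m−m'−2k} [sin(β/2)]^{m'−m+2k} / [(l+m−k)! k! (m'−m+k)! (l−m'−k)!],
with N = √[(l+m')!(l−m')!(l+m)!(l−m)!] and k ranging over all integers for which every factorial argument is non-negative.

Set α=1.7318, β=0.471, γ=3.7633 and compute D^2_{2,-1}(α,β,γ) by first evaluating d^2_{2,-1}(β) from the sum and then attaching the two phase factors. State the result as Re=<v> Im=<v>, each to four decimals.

Re=-0.0236 Im=-0.0073

First d^2_{2,-1}(β=0.471), then the phase factors e^{-i(2)α} and e^{-i(-1)γ}:
c=cos(0.471/2)=0.972398, s=sin(0.471/2)=0.233329; N=√[24·1·1·6]=12.000000
k: max(0,(-1)−(2))=0 … min(2+(-1),2−(2))=0
  k=0: (−1)^3·12.0000/(6)·0.9724^1·0.2333^3 = -0.024705
d^2_{2,-1}(0.471) = -0.024705
Phases: e^{-i·(2)·1.7318}=-0.948602+0.316471i, e^{-i·(-1)·3.7633}=-0.812885-0.582424i ⇒ D=-0.023604-0.007294i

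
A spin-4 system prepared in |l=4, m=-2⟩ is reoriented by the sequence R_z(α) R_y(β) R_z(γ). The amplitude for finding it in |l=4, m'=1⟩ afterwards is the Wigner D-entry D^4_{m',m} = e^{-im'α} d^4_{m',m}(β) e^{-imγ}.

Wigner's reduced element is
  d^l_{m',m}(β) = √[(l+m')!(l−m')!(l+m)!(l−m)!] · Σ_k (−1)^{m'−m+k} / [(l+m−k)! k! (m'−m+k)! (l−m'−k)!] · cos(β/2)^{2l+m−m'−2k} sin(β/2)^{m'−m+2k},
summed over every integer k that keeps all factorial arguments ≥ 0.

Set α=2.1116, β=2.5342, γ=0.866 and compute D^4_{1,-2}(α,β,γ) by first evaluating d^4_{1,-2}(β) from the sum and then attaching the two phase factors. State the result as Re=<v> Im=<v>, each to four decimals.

Re=-0.4594 Im=0.1833

First d^4_{1,-2}(β=2.5342), then the phase factors e^{-i(1)α} and e^{-i(-2)γ}:
With c≡cos(β/2)=0.299049 and s≡sin(β/2)=0.954238, N=[120·6·2·720]^{1/2}=1018.233765
Admissible k: 0..2 (factorial args all ≥0)
  k=0: (−1)^3·1018.2338/(72)·0.2990^5·0.9542^3 = -0.029390
  k=1: (−1)^4·1018.2338/(48)·0.2990^3·0.9542^5 = +0.448867
  k=2: (−1)^5·1018.2338/(240)·0.2990^1·0.9542^7 = -0.914061
d^4_{1,-2}(2.5342) = -0.029390 +0.448867 -0.914061 = -0.494583
Attach z-rotation phases: D = e^{-i(1)(2.1116)}·(-0.494583)·e^{-i(-2)(0.866)} = -0.459375+0.183267i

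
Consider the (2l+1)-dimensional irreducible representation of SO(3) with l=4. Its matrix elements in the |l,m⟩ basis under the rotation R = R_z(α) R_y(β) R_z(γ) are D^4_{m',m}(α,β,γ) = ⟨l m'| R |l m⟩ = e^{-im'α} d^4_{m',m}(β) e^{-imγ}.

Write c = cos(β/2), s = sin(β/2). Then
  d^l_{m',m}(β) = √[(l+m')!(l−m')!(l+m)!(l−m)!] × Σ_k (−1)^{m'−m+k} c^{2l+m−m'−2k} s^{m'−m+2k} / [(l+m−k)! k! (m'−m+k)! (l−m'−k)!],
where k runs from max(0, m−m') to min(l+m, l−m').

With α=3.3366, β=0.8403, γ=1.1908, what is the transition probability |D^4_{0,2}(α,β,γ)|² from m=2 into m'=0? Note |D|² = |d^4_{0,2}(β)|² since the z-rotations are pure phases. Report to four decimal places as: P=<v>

P=0.2154

First d^4_{0,2}(β=0.8403), then the phase factors e^{-i(0)α} and e^{-i(2)γ}:
Half-angle: c=0.913028, s=0.407897. N=√(24·24·720·2)=910.735966
k∈{2,3,4} keeps every argument non-negative
  k=2: (−1)^0·910.7360/(96)·0.9130^6·0.4079^2 = +0.914381
  k=3: (−1)^1·910.7360/(36)·0.9130^4·0.4079^4 = -0.486665
  k=4: (−1)^2·910.7360/(96)·0.9130^2·0.4079^6 = +0.036425
d^4_{0,2}(0.8403) = +0.914381 -0.486665 +0.036425 = +0.464141
|D^4_{0,2}|² = |d^4_{0,2}(β)|² = (+0.464141)² = 0.215427 (the z-rotation phases have unit modulus)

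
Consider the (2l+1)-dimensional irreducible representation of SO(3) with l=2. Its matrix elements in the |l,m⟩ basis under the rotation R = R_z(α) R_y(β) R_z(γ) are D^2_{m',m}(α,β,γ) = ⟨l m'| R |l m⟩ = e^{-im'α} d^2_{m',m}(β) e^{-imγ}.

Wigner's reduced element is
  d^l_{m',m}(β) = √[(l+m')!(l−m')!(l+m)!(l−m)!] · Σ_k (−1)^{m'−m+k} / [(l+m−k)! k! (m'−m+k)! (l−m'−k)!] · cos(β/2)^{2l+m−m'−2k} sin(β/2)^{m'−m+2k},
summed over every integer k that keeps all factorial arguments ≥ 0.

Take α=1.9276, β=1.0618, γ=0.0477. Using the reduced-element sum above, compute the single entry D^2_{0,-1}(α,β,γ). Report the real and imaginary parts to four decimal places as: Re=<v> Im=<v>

Re=-0.5206 Im=-0.0249

Split into d^2_{0,-1}(β=1.0618) × two z-phases.
c=cos(1.0618/2)=0.862352, s=sin(1.0618/2)=0.506310; N=√[2·2·1·6]=4.898979
Admissible k: 0..1 (factorial args all ≥0)
  k=0: (−1)^1·4.8990/(2)·0.8624^3·0.5063^1 = -0.795326
  k=1: (−1)^2·4.8990/(2)·0.8624^1·0.5063^3 = +0.274163
d^2_{0,-1}(1.0618) = -0.795326 +0.274163 = -0.521163
Attach z-rotation phases: D = e^{-i(0)(1.9276)}·(-0.521163)·e^{-i(-1)(0.0477)} = -0.520570-0.024850i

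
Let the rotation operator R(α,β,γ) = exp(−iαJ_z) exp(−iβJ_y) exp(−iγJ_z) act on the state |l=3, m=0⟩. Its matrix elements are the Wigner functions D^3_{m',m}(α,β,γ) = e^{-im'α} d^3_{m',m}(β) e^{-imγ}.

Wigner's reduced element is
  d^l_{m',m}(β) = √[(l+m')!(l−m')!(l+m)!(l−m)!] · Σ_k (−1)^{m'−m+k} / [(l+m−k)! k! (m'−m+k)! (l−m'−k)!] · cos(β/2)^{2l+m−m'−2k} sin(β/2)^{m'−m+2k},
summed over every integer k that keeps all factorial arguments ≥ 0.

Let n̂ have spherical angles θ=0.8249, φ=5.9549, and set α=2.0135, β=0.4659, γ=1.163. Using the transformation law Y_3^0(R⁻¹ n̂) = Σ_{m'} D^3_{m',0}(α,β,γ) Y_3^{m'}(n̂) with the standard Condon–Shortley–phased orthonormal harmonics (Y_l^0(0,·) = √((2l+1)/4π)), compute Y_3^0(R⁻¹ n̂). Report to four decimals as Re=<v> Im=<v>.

Need the full column D^3_{m',0} for m'=−3..3 at α=2.0135, β=0.4659, γ=1.163.
cos(β/2)=0.972990, sin(β/2)=0.230849
d^3_{-3,0}: single k=3 term ⇒ +0.050678;  D = +0.049193-0.012179i
d^3_{-2,0}: k∈[2..3] ⇒ +0.261607 -0.014726 = +0.246881;  D = -0.156269-0.191128i
d^3_{-1,0}: k∈[1..3] ⇒ +0.697364 -0.117766 +0.002210 = +0.581808;  D = -0.249237+0.525719i
d^3_{0,0}: k∈[0..3] ⇒ +0.848495 -0.429864 +0.024197 -0.000151 = +0.442677;  D = +0.442677+0.000000i
d^3_{1,0}: k∈[0..2] ⇒ -0.697364 +0.117766 -0.002210 = -0.581808;  D = +0.249237+0.525719i
d^3_{2,0}: k∈[0..1] ⇒ +0.261607 -0.014726 = +0.246881;  D = -0.156269+0.191128i
d^3_{3,0}: single k=0 term ⇒ -0.050678;  D = -0.049193-0.012179i
Y_3^{m'}(θ=0.8249,φ=5.9549) and Σ D·Y over m':
  (+0.0492-0.0122i)·(+0.0914+0.1377i)  (-0.1563-0.1911i)·(+0.2964+0.2284i)  (-0.2492+0.5257i)·(+0.2927+0.0997i)  (+0.4427+0.0000i)·(-0.1766+0.0000i)  (+0.2492+0.5257i)·(-0.2927+0.0997i)  (-0.1563+0.1911i)·(+0.2964-0.2284i)  (-0.0492-0.0122i)·(-0.0914+0.1377i)
Y_3^0(R⁻¹ n̂) = -0.321881-0.000000i

Re=-0.3219 Im=0.0000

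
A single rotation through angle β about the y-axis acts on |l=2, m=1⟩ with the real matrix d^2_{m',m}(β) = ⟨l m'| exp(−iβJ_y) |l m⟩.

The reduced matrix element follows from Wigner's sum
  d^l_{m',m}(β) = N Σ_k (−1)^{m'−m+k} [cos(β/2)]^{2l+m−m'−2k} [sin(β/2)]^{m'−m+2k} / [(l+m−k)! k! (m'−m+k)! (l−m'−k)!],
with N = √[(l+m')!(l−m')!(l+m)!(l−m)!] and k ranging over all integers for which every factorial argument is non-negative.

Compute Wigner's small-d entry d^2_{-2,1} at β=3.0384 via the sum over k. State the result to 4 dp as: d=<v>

d=0.1027

d^2_{-2,1}(β=3.0384) via Wigner's sum:
Half-angle: c=0.051573, s=0.998669. N=√(1·24·6·1)=12.000000
k∈{3} keeps every argument non-negative
  k=3: (−1)^0·12.0000/(6)·0.0516^1·0.9987^3 = +0.102736
d^2_{-2,1}(3.0384) = +0.102736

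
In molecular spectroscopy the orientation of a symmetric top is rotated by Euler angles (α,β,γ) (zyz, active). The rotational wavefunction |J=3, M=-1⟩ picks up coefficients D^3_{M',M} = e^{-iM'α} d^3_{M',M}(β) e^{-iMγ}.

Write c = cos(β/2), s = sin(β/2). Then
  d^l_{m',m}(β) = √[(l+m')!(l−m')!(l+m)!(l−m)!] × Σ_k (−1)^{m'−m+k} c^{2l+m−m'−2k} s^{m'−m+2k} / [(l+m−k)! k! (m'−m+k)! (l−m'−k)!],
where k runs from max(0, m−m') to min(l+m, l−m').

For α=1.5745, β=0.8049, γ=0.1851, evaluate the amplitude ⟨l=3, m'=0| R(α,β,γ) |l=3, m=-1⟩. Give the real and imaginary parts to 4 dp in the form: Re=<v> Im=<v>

Split into d^3_{0,-1}(β=0.8049) × two z-phases.
Half-angle: c=0.920104, s=0.391674. N=√(6·6·2·24)=41.569219
Admissible k: 0..2 (factorial args all ≥0)
  k=0: (−1)^1·41.5692/(12)·0.9201^5·0.3917^1 = -0.894747
  k=1: (−1)^2·41.5692/(4)·0.9201^3·0.3917^3 = +0.486403
  k=2: (−1)^3·41.5692/(12)·0.9201^1·0.3917^5 = -0.029380
d^3_{0,-1}(0.8049) = -0.894747 +0.486403 -0.029380 = -0.437723
D = (+1.000000+0.000000i)·(-0.437723)·(+0.982918+0.184045i) = -0.430246-0.080561i

Re=-0.4302 Im=-0.0806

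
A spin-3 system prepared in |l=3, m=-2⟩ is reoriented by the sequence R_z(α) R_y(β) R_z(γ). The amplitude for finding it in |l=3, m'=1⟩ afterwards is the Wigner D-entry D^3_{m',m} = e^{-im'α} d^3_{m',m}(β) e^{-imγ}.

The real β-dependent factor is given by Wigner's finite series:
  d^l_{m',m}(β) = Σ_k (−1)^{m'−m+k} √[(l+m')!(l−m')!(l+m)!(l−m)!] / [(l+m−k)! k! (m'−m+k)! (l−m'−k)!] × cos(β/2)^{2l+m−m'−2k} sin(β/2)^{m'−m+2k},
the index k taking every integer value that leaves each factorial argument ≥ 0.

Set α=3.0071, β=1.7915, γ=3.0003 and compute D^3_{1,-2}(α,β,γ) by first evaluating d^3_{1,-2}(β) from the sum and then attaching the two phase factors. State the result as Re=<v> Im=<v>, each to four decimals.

Split into d^3_{1,-2}(β=1.7915) × two z-phases.
Half-angle: c=0.624933, s=0.780678. N=√(24·2·1·120)=75.894664
k: max(0,(-2)−(1))=0 … min(3+(-2),3−(1))=1
  k=0: (−1)^3·75.8947/(12)·0.6249^3·0.7807^3 = -0.734425
  k=1: (−1)^4·75.8947/(24)·0.6249^1·0.7807^5 = +0.573051
d^3_{1,-2}(1.7915) = -0.734425 +0.573051 = -0.161373
Attach z-rotation phases: D = e^{-i(1)(3.0071)}·(-0.161373)·e^{-i(-2)(3.0003)} = +0.159607-0.023811i

Re=0.1596 Im=-0.0238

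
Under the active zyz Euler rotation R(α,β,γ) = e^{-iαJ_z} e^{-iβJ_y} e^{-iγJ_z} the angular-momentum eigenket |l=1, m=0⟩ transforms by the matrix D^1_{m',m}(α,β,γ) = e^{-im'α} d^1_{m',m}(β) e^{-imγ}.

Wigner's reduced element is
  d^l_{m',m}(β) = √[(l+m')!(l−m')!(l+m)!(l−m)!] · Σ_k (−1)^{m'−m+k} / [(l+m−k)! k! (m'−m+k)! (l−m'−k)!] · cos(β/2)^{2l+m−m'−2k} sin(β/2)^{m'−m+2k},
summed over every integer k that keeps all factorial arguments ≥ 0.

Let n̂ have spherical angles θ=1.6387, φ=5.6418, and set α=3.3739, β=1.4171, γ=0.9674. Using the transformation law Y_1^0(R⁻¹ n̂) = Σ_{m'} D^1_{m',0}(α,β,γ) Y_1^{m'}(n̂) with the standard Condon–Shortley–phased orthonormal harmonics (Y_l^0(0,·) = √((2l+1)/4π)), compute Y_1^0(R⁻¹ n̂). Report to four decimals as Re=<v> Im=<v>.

Re=-0.3143 Im=0.0000

Need the full column D^1_{m',0} for m'=−1..1 at α=3.3739, β=1.4171, γ=0.9674.
cos(β/2)=0.759306, sin(β/2)=0.650733
d^1_{-1,0}: single k=1 term ⇒ +0.698771;  D = -0.680001-0.160874i
d^1_{0,0}: k∈[0..1] ⇒ +0.576546 -0.423454 = +0.153092;  D = +0.153092+0.000000i
d^1_{1,0}: single k=0 term ⇒ -0.698771;  D = +0.680001-0.160874i
Y_1^{m'}(θ=1.6387,φ=5.6418) and Σ D·Y over m':
  (-0.6800-0.1609i)·(+0.2762+0.2062i)  (+0.1531+0.0000i)·(-0.0332+0.0000i)  (+0.6800-0.1609i)·(-0.2762+0.2062i)
Y_1^0(R⁻¹ n̂) = -0.314346+0.000000i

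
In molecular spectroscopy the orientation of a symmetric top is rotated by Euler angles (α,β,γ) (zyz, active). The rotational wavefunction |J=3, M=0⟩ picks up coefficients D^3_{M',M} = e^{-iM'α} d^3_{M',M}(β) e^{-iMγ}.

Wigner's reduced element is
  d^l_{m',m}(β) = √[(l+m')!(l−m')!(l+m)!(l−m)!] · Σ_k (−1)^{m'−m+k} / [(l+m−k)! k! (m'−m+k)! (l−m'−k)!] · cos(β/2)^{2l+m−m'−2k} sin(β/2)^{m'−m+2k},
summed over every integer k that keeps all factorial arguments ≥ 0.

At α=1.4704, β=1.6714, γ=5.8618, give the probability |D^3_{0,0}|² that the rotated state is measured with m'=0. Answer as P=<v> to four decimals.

First d^3_{0,0}(β=1.6714), then the phase factors e^{-i(0)α} and e^{-i(0)γ}:
With c≡cos(β/2)=0.670659 and s≡sin(β/2)=0.741766, N=[6·6·6·6]^{1/2}=36.000000
Admissible k: 0..3 (factorial args all ≥0)
  k=0: (−1)^0·36.0000/(36)·0.6707^6·0.7418^0 = +0.090993
  k=1: (−1)^1·36.0000/(4)·0.6707^4·0.7418^2 = -1.001804
  k=2: (−1)^2·36.0000/(4)·0.6707^2·0.7418^4 = +1.225501
  k=3: (−1)^3·36.0000/(36)·0.6707^0·0.7418^6 = -0.166572
d^3_{0,0}(1.6714) = +0.090993 -1.001804 +1.225501 -0.166572 = +0.148118
|D^3_{0,0}|² = |d^3_{0,0}(β)|² = (+0.148118)² = 0.021939 (the z-rotation phases have unit modulus)

P=0.0219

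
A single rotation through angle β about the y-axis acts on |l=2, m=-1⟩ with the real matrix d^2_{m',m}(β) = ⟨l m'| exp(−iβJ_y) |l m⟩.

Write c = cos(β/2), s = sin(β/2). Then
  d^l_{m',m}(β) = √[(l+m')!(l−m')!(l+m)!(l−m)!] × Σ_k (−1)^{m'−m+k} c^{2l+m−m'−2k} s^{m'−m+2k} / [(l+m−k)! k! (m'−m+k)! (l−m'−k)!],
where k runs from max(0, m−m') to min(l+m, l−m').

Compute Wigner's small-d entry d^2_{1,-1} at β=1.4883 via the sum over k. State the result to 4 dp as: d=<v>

d^2_{1,-1}(β=1.4883) via Wigner's sum:
c=cos(1.4883/2)=0.735664, s=sin(1.4883/2)=0.677347; N=√[6·1·1·6]=6.000000
k: max(0,(-1)−(1))=0 … min(2+(-1),2−(1))=1
  k=0: (−1)^2·6.0000/(2)·0.7357^2·0.6773^2 = +0.744907
  k=1: (−1)^3·6.0000/(6)·0.7357^0·0.6773^4 = -0.210496
d^2_{1,-1}(1.4883) = +0.744907 -0.210496 = +0.534411

d=0.5344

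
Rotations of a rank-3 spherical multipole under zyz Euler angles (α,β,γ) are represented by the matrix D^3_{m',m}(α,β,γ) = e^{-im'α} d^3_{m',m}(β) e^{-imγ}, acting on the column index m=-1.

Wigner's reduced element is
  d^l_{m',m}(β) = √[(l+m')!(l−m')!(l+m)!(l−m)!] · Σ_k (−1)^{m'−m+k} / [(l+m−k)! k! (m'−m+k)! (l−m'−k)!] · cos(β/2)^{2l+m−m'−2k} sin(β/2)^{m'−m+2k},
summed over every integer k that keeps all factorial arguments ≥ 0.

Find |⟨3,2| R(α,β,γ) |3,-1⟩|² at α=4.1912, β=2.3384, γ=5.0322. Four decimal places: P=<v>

P=0.2726

Split into d^3_{2,-1}(β=2.3384) × two z-phases.
With c≡cos(β/2)=0.390888 and s≡sin(β/2)=0.920438, N=[120·1·2·24]^{1/2}=75.894664
k∈{0,1} keeps every argument non-negative
  k=0: (−1)^3·75.8947/(12)·0.3909^3·0.9204^3 = -0.294558
  k=1: (−1)^4·75.8947/(24)·0.3909^1·0.9204^5 = +0.816631
d^3_{2,-1}(2.3384) = -0.294558 +0.816631 = +0.522072
|D^3_{2,-1}|² = |d^3_{2,-1}(β)|² = (+0.522072)² = 0.272559 (the z-rotation phases have unit modulus)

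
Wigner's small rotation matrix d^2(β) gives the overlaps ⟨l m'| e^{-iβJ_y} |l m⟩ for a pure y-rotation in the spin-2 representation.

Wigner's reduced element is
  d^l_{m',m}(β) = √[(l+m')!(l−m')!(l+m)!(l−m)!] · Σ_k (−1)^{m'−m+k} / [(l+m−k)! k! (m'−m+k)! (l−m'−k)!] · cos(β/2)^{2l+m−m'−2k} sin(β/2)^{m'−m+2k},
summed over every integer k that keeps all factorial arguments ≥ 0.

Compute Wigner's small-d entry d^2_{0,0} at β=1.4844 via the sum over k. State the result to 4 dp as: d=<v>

d^2_{0,0}(β=1.4844) via Wigner's sum:
Half-angle: c=0.736983, s=0.675911. N=√(2·2·2·2)=4.000000
k∈{0,1,2} keeps every argument non-negative
  k=0: (−1)^0·4.0000/(4)·0.7370^4·0.6759^0 = +0.295006
  k=1: (−1)^1·4.0000/(1)·0.7370^2·0.6759^2 = -0.992554
  k=2: (−1)^2·4.0000/(4)·0.7370^0·0.6759^4 = +0.208717
d^2_{0,0}(1.4844) = +0.295006 -0.992554 +0.208717 = -0.488831

d=-0.4888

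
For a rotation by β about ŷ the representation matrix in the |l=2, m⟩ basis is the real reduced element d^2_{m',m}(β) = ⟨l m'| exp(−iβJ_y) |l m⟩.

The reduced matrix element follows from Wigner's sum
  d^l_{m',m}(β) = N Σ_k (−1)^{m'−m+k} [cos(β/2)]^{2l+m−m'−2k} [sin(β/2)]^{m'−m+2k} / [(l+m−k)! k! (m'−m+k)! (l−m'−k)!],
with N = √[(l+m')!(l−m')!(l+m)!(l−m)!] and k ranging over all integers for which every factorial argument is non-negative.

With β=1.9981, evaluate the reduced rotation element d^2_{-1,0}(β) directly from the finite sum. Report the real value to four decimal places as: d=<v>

d^2_{-1,0}(β=1.9981) via Wigner's sum:
Half-angle: c=0.541101, s=0.840957. N=√(1·6·2·2)=4.898979
k: max(0,(0)−(-1))=1 … min(2+(0),2−(-1))=2
  k=1: (−1)^0·4.8990/(2)·0.5411^3·0.8410^1 = +0.326352
  k=2: (−1)^1·4.8990/(2)·0.5411^1·0.8410^3 = -0.788272
d^2_{-1,0}(1.9981) = +0.326352 -0.788272 = -0.461921

d=-0.4619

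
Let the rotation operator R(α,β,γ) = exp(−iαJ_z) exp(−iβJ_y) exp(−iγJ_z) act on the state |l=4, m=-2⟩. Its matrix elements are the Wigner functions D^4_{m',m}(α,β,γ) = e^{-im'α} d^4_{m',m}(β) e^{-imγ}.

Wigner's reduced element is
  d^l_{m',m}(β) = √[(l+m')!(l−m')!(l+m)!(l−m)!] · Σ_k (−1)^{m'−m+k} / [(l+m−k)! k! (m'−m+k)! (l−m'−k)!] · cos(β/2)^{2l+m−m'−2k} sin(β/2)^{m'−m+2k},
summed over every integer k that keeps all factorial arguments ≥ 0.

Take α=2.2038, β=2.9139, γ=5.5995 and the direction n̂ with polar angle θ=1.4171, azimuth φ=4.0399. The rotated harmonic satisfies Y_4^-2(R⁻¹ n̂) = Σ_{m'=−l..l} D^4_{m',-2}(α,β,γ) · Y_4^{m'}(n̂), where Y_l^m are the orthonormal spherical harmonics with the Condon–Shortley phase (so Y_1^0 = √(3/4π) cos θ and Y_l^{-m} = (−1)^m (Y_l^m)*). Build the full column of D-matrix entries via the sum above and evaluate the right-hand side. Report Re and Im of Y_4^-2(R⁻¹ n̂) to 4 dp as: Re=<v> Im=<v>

Re=0.1357 Im=-0.1776

Need the full column D^4_{m',-2} for m'=−4..4 at α=2.2038, β=2.9139, γ=5.5995.
cos(β/2)=0.113601, sin(β/2)=0.993527
d^4_{-4,-2}: single k=2 term ⇒ +0.000011;  D = +0.000004+0.000010i
d^4_{-3,-2}: k∈[1..2] ⇒ +0.000001 -0.000208 = -0.000207;  D = -0.000105+0.000179i
d^4_{-2,-2}: k∈[0..2] ⇒ +0.000000 -0.000025 +0.002434 = +0.002409;  D = -0.002396+0.000244i
d^4_{-1,-2}: k∈[0..2] ⇒ -0.000001 +0.000394 -0.020070 = -0.019678;  D = -0.013186-0.014606i
d^4_{0,-2}: k∈[0..2] ⇒ +0.000020 -0.004105 +0.117749 = +0.113664;  D = +0.022963-0.111321i
d^4_{1,-2}: k∈[0..2] ⇒ -0.000262 +0.030105 -0.460546 = -0.430703;  D = +0.391570-0.179382i
d^4_{2,-2}: k∈[0..2] ⇒ +0.002434 -0.148943 +0.949370 = +0.802862;  D = +0.701392+0.390687i
d^4_{3,-2}: k∈[0..1] ⇒ -0.015930 +0.406163 = +0.390233;  D = -0.048570-0.387199i
d^4_{4,-2}: single k=0 term ⇒ +0.065678;  D = -0.047705+0.045141i
Y_4^{m'}(θ=1.4171,φ=4.0399) and Σ D·Y over m':
  (+0.0000+0.0000i)·(-0.3797+0.1842i)  (-0.0001+0.0002i)·(+0.1668+0.0799i)  (-0.0024+0.0002i)·(+0.0611+0.2662i)  (-0.0132-0.0146i)·(+0.1264-0.1588i)  (+0.0230-0.1113i)·(+0.2450+0.0000i)  (+0.3916-0.1794i)·(-0.1264-0.1588i)  (+0.7014+0.3907i)·(+0.0611-0.2662i)  (-0.0486-0.3872i)·(-0.1668+0.0799i)  (-0.0477+0.0451i)·(-0.3797-0.1842i)
Y_4^-2(R⁻¹ n̂) = +0.135730-0.177571i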